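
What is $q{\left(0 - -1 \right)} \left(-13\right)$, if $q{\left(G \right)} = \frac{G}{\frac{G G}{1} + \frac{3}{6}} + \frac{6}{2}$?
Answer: $- \frac{143}{3} \approx -47.667$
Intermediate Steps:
$q{\left(G \right)} = 3 + \frac{G}{\frac{1}{2} + G^{2}}$ ($q{\left(G \right)} = \frac{G}{G^{2} \cdot 1 + 3 \cdot \frac{1}{6}} + 6 \cdot \frac{1}{2} = \frac{G}{G^{2} + \frac{1}{2}} + 3 = \frac{G}{\frac{1}{2} + G^{2}} + 3 = 3 + \frac{G}{\frac{1}{2} + G^{2}}$)
$q{\left(0 - -1 \right)} \left(-13\right) = \frac{3 + 2 \left(0 - -1\right) + 6 \left(0 - -1\right)^{2}}{1 + 2 \left(0 - -1\right)^{2}} \left(-13\right) = \frac{3 + 2 \left(0 + 1\right) + 6 \left(0 + 1\right)^{2}}{1 + 2 \left(0 + 1\right)^{2}} \left(-13\right) = \frac{3 + 2 \cdot 1 + 6 \cdot 1^{2}}{1 + 2 \cdot 1^{2}} \left(-13\right) = \frac{3 + 2 + 6 \cdot 1}{1 + 2 \cdot 1} \left(-13\right) = \frac{3 + 2 + 6}{1 + 2} \left(-13\right) = \frac{1}{3} \cdot 11 \left(-13\right) = \frac{11}{3} \left(-13\right) = - \frac{143}{3}$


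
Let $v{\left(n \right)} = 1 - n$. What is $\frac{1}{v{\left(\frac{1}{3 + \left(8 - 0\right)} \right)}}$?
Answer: $\frac{11}{10} \approx 1.1$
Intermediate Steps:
$\frac{1}{v{\left(\frac{1}{3 + \left(8 - 0\right)} \right)}} = \frac{1}{1 - \frac{1}{3 + \left(8 - 0\right)}} = \frac{1}{1 - \frac{1}{3 + \left(8 + 0\right)}} = \frac{1}{1 - \frac{1}{3 + 8}} = \frac{1}{1 - \frac{1}{11}} = \frac{1}{\frac{10}{11}} = \frac{11}{10}$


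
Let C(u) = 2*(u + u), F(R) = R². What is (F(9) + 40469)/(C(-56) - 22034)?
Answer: -20275/11129 ≈ -1.8218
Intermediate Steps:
C(u) = 4*u (C(u) = 2*(2*u) = 4*u)
(F(9) + 40469)/(C(-56) - 22034) = (9² + 40469)/(4*(-56) - 22034) = (81 + 40469)/(-224 - 22034) = 40550/(-22258) = 40550*(-1/22258) = -20275/11129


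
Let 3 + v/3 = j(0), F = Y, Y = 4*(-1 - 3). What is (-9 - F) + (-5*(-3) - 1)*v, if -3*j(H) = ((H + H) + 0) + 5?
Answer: -189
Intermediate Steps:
Y = -16 (Y = 4*(-4) = -16)
F = -16
j(H) = -5/3 - 2*H/3 (j(H) = -(((H + H) + 0) + 5)/3 = -((2*H + 0) + 5)/3 = -(2*H + 5)/3 = -(5 + 2*H)/3 = -5/3 - 2*H/3)
v = -14 (v = -9 + 3*(-5/3 - 2/3*0) = -9 + 3*(-5/3 + 0) = -9 + 3*(-5/3) = -9 - 5 = -14)
(-9 - F) + (-5*(-3) - 1)*v = (-9 - 1*(-16)) + (-5*(-3) - 1)*(-14) = (-9 + 16) + (15 - 1)*(-14) = 7 + 14*(-14) = 7 - 196 = -189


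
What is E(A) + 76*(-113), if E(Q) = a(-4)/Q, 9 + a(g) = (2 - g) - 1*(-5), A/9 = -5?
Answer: -386462/45 ≈ -8588.0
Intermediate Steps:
A = -45 (A = 9*(-5) = -45)
a(g) = -2 - g (a(g) = -9 + ((2 - g) - 1*(-5)) = -9 + ((2 - g) + 5) = -9 + (7 - g) = -2 - g)
E(Q) = 2/Q (E(Q) = (-2 - 1*(-4))/Q = (-2 + 4)/Q = 2/Q)
E(A) + 76*(-113) = 2/(-45) + 76*(-113) = 2*(-1/45) - 8588 = -2/45 - 8588 = -386462/45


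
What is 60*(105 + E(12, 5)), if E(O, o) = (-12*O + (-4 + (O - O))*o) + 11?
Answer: -2880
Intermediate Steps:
E(O, o) = 11 - 12*O - 4*o (E(O, o) = (-12*O + (-4 + 0)*o) + 11 = (-12*O - 4*o) + 11 = 11 - 12*O - 4*o)
60*(105 + E(12, 5)) = 60*(105 + (11 - 12*12 - 4*5)) = 60*(105 + (11 - 144 - 20)) = 60*(105 - 153) = 60*(-48) = -2880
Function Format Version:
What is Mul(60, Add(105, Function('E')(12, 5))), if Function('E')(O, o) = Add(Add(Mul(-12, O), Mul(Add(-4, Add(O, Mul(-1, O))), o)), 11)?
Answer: -2880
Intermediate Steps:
Function('E')(O, o) = Add(11, Mul(-12, O), Mul(-4, o)) (Function('E')(O, o) = Add(Add(Mul(-12, O), Mul(Add(-4, 0), o)), 11) = Add(Add(Mul(-12, O), Mul(-4, o)), 11) = Add(11, Mul(-12, O), Mul(-4, o)))
Mul(60, Add(105, Function('E')(12, 5))) = Mul(60, Add(105, Add(11, Mul(-12, 12), Mul(-4, 5)))) = Mul(60, Add(105, Add(11, -144, -20))) = Mul(60, Add(105, -153)) = Mul(60, -48) = -2880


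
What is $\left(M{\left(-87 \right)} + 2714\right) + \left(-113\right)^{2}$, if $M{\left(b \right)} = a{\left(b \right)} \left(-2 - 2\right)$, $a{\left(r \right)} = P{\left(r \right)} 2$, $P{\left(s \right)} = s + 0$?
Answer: $16179$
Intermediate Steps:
$P{\left(s \right)} = s$
$a{\left(r \right)} = 2 r$ ($a{\left(r \right)} = r 2 = 2 r$)
$M{\left(b \right)} = - 8 b$ ($M{\left(b \right)} = 2 b \left(-2 - 2\right) = 2 b \left(-4\right) = - 8 b$)
$\left(M{\left(-87 \right)} + 2714\right) + \left(-113\right)^{2} = \left(\left(-8\right) \left(-87\right) + 2714\right) + \left(-113\right)^{2} = \left(696 + 2714\right) + 12769 = 3410 + 12769 = 16179$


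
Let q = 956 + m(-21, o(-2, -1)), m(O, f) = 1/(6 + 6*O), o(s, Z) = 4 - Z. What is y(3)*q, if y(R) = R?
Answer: 114719/40 ≈ 2868.0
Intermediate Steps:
q = 114719/120 (q = 956 + 1/(6*(1 - 21)) = 956 + (⅙)/(-20) = 956 + (⅙)*(-1/20) = 956 - 1/120 = 114719/120 ≈ 955.99)
y(3)*q = 3*(114719/120) = 114719/40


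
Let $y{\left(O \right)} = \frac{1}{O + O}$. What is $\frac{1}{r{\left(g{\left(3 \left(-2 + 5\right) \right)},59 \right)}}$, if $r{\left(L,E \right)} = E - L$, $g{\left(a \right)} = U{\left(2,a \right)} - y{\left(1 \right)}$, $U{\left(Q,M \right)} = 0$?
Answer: $\frac{2}{119} \approx 0.016807$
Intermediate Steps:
$y{\left(O \right)} = \frac{1}{2 O}$
$g{\left(a \right)} = - \frac{1}{2}$ ($g{\left(a \right)} = 0 - \frac{1}{2 \cdot 1} = 0 - \frac{1}{2} \cdot 1 = 0 - \frac{1}{2} = - \frac{1}{2}$)
$\frac{1}{r{\left(g{\left(3 \left(-2 + 5\right) \right)},59 \right)}} = \frac{1}{59 - - \frac{1}{2}} = \frac{1}{59 + \frac{1}{2}} = \frac{1}{\frac{119}{2}} = \frac{2}{119}$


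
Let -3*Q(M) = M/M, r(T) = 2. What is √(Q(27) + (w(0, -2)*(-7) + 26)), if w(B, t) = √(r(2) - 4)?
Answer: √(231 - 63*I*√2)/3 ≈ 5.1564 - 0.95993*I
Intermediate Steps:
Q(M) = -⅓ (Q(M) = -M/(3*M) = -⅓*1 = -⅓)
w(B, t) = I*√2 (w(B, t) = √(2 - 4) = √(-2) = I*√2)
√(Q(27) + (w(0, -2)*(-7) + 26)) = √(-⅓ + ((I*√2)*(-7) + 26)) = √(-⅓ + (-7*I*√2 + 26)) = √(-⅓ + (26 - 7*I*√2)) = √(77/3 - 7*I*√2)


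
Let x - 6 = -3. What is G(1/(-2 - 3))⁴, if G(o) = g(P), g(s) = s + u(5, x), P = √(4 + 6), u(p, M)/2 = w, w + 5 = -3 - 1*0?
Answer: (16 - √10)⁴ ≈ 27161.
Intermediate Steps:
x = 3 (x = 6 - 3 = 3)
w = -8 (w = -5 + (-3 - 1*0) = -5 + (-3 + 0) = -5 - 3 = -8)
u(p, M) = -16 (u(p, M) = 2*(-8) = -16)
P = √10 ≈ 3.1623
g(s) = -16 + s (g(s) = s - 16 = -16 + s)
G(o) = -16 + √10
G(1/(-2 - 3))⁴ = (-16 + √10)⁴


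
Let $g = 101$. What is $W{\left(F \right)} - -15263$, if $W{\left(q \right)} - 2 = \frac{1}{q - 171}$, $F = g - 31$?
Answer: $\frac{1541764}{101} \approx 15265.0$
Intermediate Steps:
$F = 70$ ($F = 101 - 31 = 70$)
$W{\left(q \right)} = 2 + \frac{1}{-171 + q}$ ($W{\left(q \right)} = 2 + \frac{1}{q - 171} = 2 + \frac{1}{-171 + q}$)
$W{\left(F \right)} - -15263 = \frac{-341 + 2 \cdot 70}{-171 + 70} - -15263 = \frac{-341 + 140}{-101} + 15263 = \left(- \frac{1}{101}\right) \left(-201\right) + 15263 = \frac{201}{101} + 15263 = \frac{1541764}{101}$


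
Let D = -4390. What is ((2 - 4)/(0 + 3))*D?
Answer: 8780/3 ≈ 2926.7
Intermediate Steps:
((2 - 4)/(0 + 3))*D = ((2 - 4)/(0 + 3))*(-4390) = -2/3*(-4390) = 8780/3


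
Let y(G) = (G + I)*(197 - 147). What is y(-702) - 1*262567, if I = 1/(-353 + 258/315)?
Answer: -11007433243/36979 ≈ -2.9767e+5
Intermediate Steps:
I = -105/36979 (I = 1/(-353 + 258*(1/315)) = 1/(-353 + 86/105) = 1/(-36979/105) = -105/36979 ≈ -0.0028394)
y(G) = -5250/36979 + 50*G (y(G) = (G - 105/36979)*(197 - 147) = (-105/36979 + G)*50 = -5250/36979 + 50*G)
y(-702) - 1*262567 = (-5250/36979 + 50*(-702)) - 1*262567 = (-5250/36979 - 35100) - 262567 = -1297968150/36979 - 262567 = -11007433243/36979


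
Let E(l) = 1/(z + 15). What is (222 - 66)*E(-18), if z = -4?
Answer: 156/11 ≈ 14.182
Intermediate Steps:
E(l) = 1/11 (E(l) = 1/(-4 + 15) = 1/11)
(222 - 66)*E(-18) = (222 - 66)*(1/11) = 156*(1/11) = 156/11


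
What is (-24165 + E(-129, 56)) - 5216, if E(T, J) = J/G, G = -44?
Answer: -323205/11 ≈ -29382.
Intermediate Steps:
E(T, J) = -J/44 (E(T, J) = J/(-44) = J*(-1/44) = -J/44)
(-24165 + E(-129, 56)) - 5216 = (-24165 - 1/44*56) - 5216 = (-24165 - 14/11) - 5216 = -265829/11 - 5216 = -323205/11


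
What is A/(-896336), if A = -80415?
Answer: 80415/896336 ≈ 0.089715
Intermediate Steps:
A/(-896336) = -80415/(-896336) = -80415*(-1/896336) = 80415/896336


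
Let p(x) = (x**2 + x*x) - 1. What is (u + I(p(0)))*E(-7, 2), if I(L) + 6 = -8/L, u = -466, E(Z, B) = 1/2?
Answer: -232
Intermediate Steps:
E(Z, B) = 1/2
p(x) = -1 + 2*x**2 (p(x) = (x**2 + x**2) - 1 = 2*x**2 - 1 = -1 + 2*x**2)
I(L) = -6 - 8/L
(u + I(p(0)))*E(-7, 2) = (-466 + (-6 - 8/(-1 + 2*0**2)))*(1/2) = (-466 + (-6 - 8/(-1 + 2*0)))*(1/2) = (-466 + (-6 - 8/(-1 + 0)))*(1/2) = (-466 + (-6 - 8/(-1)))*(1/2) = (-466 + (-6 - 8*(-1)))*(1/2) = (-466 + (-6 + 8))*(1/2) = (-466 + 2)*(1/2) = -464*1/2 = -232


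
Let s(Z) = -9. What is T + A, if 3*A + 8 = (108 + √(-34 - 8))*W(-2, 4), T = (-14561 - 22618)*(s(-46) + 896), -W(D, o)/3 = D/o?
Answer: -98933165/3 + I*√42/2 ≈ -3.2978e+7 + 3.2404*I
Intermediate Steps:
W(D, o) = -3*D/o
T = -32977773 (T = (-14561 - 22618)*(-9 + 896) = -37179*887 = -32977773)
A = 154/3 + I*√42/2 (A = -8/3 + ((108 + √(-34 - 8))*(-3*(-2)/4))/3 = -8/3 + ((108 + √(-42))*(-3*(-2)*¼))/3 = -8/3 + ((108 + I*√42)*(3/2))/3 = -8/3 + (162 + 3*I*√42/2)/3 = -8/3 + (54 + I*√42/2) = 154/3 + I*√42/2 ≈ 51.333 + 3.2404*I)
T + A = -32977773 + (154/3 + I*√42/2) = -98933165/3 + I*√42/2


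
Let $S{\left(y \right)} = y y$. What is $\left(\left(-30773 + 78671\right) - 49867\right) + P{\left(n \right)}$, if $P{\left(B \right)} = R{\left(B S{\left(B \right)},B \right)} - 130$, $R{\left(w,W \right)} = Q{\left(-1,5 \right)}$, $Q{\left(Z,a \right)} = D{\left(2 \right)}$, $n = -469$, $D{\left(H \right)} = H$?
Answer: $-2097$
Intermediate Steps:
$S{\left(y \right)} = y^{2}$
$Q{\left(Z,a \right)} = 2$
$R{\left(w,W \right)} = 2$
$P{\left(B \right)} = -128$ ($P{\left(B \right)} = 2 - 130 = -128$)
$\left(\left(-30773 + 78671\right) - 49867\right) + P{\left(n \right)} = \left(\left(-30773 + 78671\right) - 49867\right) - 128 = \left(47898 - 49867\right) - 128 = -1969 - 128 = -2097$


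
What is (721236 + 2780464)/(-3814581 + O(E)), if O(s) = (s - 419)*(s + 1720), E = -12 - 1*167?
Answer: -3501700/4736099 ≈ -0.73936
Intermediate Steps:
E = -179 (E = -12 - 167 = -179)
O(s) = (-419 + s)*(1720 + s)
(721236 + 2780464)/(-3814581 + O(E)) = (721236 + 2780464)/(-3814581 + (-720680 + (-179)² + 1301*(-179))) = 3501700/(-3814581 + (-720680 + 32041 - 232879)) = 3501700/(-3814581 - 921518) = 3501700/(-4736099) = 3501700*(-1/4736099) = -3501700/4736099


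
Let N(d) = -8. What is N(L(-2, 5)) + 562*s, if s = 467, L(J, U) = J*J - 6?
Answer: 262446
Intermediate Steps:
L(J, U) = -6 + J**2 (L(J, U) = J**2 - 6 = -6 + J**2)
N(L(-2, 5)) + 562*s = -8 + 562*467 = -8 + 262454 = 262446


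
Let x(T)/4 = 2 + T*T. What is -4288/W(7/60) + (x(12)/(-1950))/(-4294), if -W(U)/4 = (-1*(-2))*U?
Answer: 67321333022/14653275 ≈ 4594.3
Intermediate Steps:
x(T) = 8 + 4*T² (x(T) = 4*(2 + T*T) = 4*(2 + T²) = 8 + 4*T²)
W(U) = -8*U (W(U) = -4*(-1*(-2))*U = -8*U)
-4288/W(7/60) + (x(12)/(-1950))/(-4294) = -4288/((-56/60)) + ((8 + 4*12²)/(-1950))/(-4294) = -4288/((-56/60)) + ((8 + 4*144)*(-1/1950))*(-1/4294) = -4288/((-8*7/60)) + ((8 + 576)*(-1/1950))*(-1/4294) = -4288/(-14/15) + (584*(-1/1950))*(-1/4294) = -4288*(-15/14) - 292/975*(-1/4294) = 32160/7 + 146/2093325 = 67321333022/14653275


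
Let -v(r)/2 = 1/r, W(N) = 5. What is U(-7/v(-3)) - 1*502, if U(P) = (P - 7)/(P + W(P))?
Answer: -5487/11 ≈ -498.82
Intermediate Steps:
v(r) = -2/r
U(P) = (-7 + P)/(5 + P) (U(P) = (P - 7)/(P + 5) = (-7 + P)/(5 + P))
U(-7/v(-3)) - 1*502 = (-7 - 7/((-2/(-3))))/(5 - 7/((-2/(-3)))) - 1*502 = (-7 - 7/((-2*(-1/3))))/(5 - 7/((-2*(-1/3)))) - 502 = (-7 - 7/2/3)/(5 - 7/2/3) - 502 = (-7 - 7*3/2)/(5 - 7*3/2) - 502 = (-7 - 21/2)/(5 - 21/2) - 502 = -35/2/(-11/2) - 502 = -2/11*(-35/2) - 502 = 35/11 - 502 = -5487/11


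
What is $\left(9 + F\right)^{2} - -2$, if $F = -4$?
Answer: $27$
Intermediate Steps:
$\left(9 + F\right)^{2} - -2 = \left(9 - 4\right)^{2} - -2 = 5^{2} + 2 = 25 + 2 = 27$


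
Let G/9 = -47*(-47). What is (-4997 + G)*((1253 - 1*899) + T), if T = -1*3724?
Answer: -50159080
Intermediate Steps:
T = -3724
G = 19881 (G = 9*(-47*(-47)) = 9*2209 = 19881)
(-4997 + G)*((1253 - 1*899) + T) = (-4997 + 19881)*((1253 - 1*899) - 3724) = 14884*((1253 - 899) - 3724) = 14884*(354 - 3724) = 14884*(-3370) = -50159080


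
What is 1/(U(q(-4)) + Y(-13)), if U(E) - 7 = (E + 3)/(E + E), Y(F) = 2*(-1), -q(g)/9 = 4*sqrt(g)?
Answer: 12672/69697 - 48*I/69697 ≈ 0.18182 - 0.0006887*I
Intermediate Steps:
q(g) = -36*sqrt(g)
Y(F) = -2
U(E) = 7 + (3 + E)/(2*E) (U(E) = 7 + (E + 3)/(E + E) = 7 + (3 + E)/((2*E)) = 7 + (3 + E)*(1/(2*E)) = 7 + (3 + E)/(2*E))
1/(U(q(-4)) + Y(-13)) = 1/(3*(1 + 5*(-72*I))/(2*((-72*I))) - 2) = 1/(3*(I/72)*(1 - 360*I)/2 - 2) = 1/(I*(1 - 360*I)/48 - 2) = 1/(-2 + I*(1 - 360*I)/48)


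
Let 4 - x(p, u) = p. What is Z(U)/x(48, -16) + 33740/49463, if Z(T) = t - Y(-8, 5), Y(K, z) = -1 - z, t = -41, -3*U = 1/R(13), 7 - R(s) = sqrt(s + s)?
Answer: 3215765/2176372 ≈ 1.4776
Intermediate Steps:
R(s) = 7 - sqrt(2)*sqrt(s) (R(s) = 7 - sqrt(s + s) = 7 - sqrt(2*s) = 7 - sqrt(2)*sqrt(s))
U = -1/(3*(7 - sqrt(26))) (U = -1/(3*(7 - sqrt(2)*sqrt(13))) = -1/(3*(7 - sqrt(26))) ≈ -0.17535)
x(p, u) = 4 - p
Z(T) = -35 (Z(T) = -41 - (-1 - 1*5) = -41 - (-1 - 5) = -41 - 1*(-6) = -41 + 6 = -35)
Z(U)/x(48, -16) + 33740/49463 = -35/(4 - 1*48) + 33740/49463 = -35/(4 - 48) + 33740*(1/49463) = -35/(-44) + 33740/49463 = -35*(-1/44) + 33740/49463 = 35/44 + 33740/49463 = 3215765/2176372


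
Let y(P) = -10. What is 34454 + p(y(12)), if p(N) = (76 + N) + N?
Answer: 34510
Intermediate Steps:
p(N) = 76 + 2*N
34454 + p(y(12)) = 34454 + (76 + 2*(-10)) = 34454 + (76 - 20) = 34454 + 56 = 34510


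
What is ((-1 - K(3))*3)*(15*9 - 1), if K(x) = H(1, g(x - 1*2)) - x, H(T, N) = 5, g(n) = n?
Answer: -1206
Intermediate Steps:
K(x) = 5 - x
((-1 - K(3))*3)*(15*9 - 1) = ((-1 - (5 - 1*3))*3)*(15*9 - 1) = ((-1 - (5 - 3))*3)*(135 - 1) = ((-1 - 1*2)*3)*134 = ((-1 - 2)*3)*134 = -3*3*134 = -9*134 = -1206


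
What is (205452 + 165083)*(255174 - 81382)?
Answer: 64396018720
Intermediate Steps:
(205452 + 165083)*(255174 - 81382) = 370535*173792 = 64396018720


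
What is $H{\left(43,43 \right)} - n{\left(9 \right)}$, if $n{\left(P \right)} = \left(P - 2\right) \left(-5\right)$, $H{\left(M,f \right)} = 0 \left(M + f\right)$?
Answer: $35$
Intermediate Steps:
$H{\left(M,f \right)} = 0$
$n{\left(P \right)} = 10 - 5 P$ ($n{\left(P \right)} = \left(-2 + P\right) \left(-5\right) = 10 - 5 P$)
$H{\left(43,43 \right)} - n{\left(9 \right)} = 0 - \left(10 - 45\right) = 0 - -35 = 0 + 35 = 35$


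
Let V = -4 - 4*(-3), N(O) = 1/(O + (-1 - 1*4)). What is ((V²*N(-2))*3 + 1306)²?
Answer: 80102500/49 ≈ 1.6347e+6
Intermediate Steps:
N(O) = 1/(-5 + O) (N(O) = 1/(O + (-1 - 4)) = 1/(O - 5) = 1/(-5 + O))
V = 8 (V = -4 + 12 = 8)
((V²*N(-2))*3 + 1306)² = ((8²/(-5 - 2))*3 + 1306)² = ((64/(-7))*3 + 1306)² = ((64*(-⅐))*3 + 1306)² = (-64/7*3 + 1306)² = (-192/7 + 1306)² = (8950/7)² = 80102500/49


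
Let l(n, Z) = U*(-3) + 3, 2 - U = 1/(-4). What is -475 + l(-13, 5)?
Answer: -1915/4 ≈ -478.75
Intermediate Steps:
U = 9/4 (U = 2 - 1/(-4) = 2 - 1*(-¼) = 2 + ¼ = 9/4 ≈ 2.2500)
l(n, Z) = -15/4 (l(n, Z) = (9/4)*(-3) + 3 = -27/4 + 3 = -15/4)
-475 + l(-13, 5) = -475 - 15/4 = -1915/4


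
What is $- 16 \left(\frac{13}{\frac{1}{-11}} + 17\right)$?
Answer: $2016$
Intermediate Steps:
$- 16 \left(\frac{13}{\frac{1}{-11}} + 17\right) = - 16 \left(\frac{13}{- \frac{1}{11}} + 17\right) = - 16 \left(13 \left(-11\right) + 17\right) = - 16 \left(-143 + 17\right) = \left(-16\right) \left(-126\right) = 2016$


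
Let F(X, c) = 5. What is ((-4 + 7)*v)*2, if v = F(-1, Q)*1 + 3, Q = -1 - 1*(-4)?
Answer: 48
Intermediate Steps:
Q = 3 (Q = -1 + 4 = 3)
v = 8 (v = 5*1 + 3 = 5 + 3 = 8)
((-4 + 7)*v)*2 = ((-4 + 7)*8)*2 = (3*8)*2 = 24*2 = 48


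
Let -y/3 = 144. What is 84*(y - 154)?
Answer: -49224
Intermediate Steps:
y = -432 (y = -3*144 = -432)
84*(y - 154) = 84*(-432 - 154) = 84*(-586) = -49224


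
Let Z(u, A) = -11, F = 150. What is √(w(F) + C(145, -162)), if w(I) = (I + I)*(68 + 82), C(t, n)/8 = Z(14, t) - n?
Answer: 152*√2 ≈ 214.96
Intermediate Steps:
C(t, n) = -88 - 8*n (C(t, n) = 8*(-11 - n) = -88 - 8*n)
w(I) = 300*I (w(I) = (2*I)*150 = 300*I)
√(w(F) + C(145, -162)) = √(300*150 + (-88 - 8*(-162))) = √(45000 + (-88 + 1296)) = √(45000 + 1208) = √46208 = 152*√2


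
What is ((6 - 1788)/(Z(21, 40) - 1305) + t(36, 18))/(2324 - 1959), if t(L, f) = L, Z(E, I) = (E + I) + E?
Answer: 9162/89279 ≈ 0.10262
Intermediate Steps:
Z(E, I) = I + 2*E
((6 - 1788)/(Z(21, 40) - 1305) + t(36, 18))/(2324 - 1959) = ((6 - 1788)/((40 + 2*21) - 1305) + 36)/(2324 - 1959) = (-1782/((40 + 42) - 1305) + 36)/365 = (-1782/(82 - 1305) + 36)*(1/365) = (-1782/(-1223) + 36)*(1/365) = (-1782*(-1/1223) + 36)*(1/365) = (1782/1223 + 36)*(1/365) = (45810/1223)*(1/365) = 9162/89279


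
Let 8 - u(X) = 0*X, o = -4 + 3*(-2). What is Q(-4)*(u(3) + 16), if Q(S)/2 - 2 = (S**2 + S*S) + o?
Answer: 1152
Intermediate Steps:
o = -10 (o = -4 - 6 = -10)
Q(S) = -16 + 4*S**2 (Q(S) = 4 + 2*((S**2 + S*S) - 10) = 4 + 2*((S**2 + S**2) - 10) = 4 + 2*(2*S**2 - 10) = 4 + 2*(-10 + 2*S**2) = 4 + (-20 + 4*S**2) = -16 + 4*S**2)
u(X) = 8 (u(X) = 8 - 0*X = 8 - 1*0 = 8 + 0 = 8)
Q(-4)*(u(3) + 16) = (-16 + 4*(-4)**2)*(8 + 16) = (-16 + 4*16)*24 = (-16 + 64)*24 = 48*24 = 1152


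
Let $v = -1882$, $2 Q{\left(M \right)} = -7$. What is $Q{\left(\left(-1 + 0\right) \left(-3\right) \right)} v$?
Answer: $6587$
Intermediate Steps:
$Q{\left(M \right)} = - \frac{7}{2}$ ($Q{\left(M \right)} = \frac{1}{2} \left(-7\right) = - \frac{7}{2}$)
$Q{\left(\left(-1 + 0\right) \left(-3\right) \right)} v = \left(- \frac{7}{2}\right) \left(-1882\right) = 6587$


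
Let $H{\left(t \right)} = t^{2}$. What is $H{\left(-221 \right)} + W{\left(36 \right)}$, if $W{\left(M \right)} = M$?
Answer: $48877$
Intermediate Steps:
$H{\left(-221 \right)} + W{\left(36 \right)} = \left(-221\right)^{2} + 36 = 48841 + 36 = 48877$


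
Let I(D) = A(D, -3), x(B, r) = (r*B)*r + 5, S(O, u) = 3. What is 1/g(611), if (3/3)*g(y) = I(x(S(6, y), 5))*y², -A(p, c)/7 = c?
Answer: 1/7839741 ≈ 1.2756e-7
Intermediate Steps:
A(p, c) = -7*c
x(B, r) = 5 + B*r² (x(B, r) = (B*r)*r + 5 = B*r² + 5 = 5 + B*r²)
I(D) = 21 (I(D) = -7*(-3) = 21)
g(y) = 21*y²
1/g(611) = 1/(21*611²) = 1/(21*373321) = 1/7839741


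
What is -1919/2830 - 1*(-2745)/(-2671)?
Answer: -12893999/7558930 ≈ -1.7058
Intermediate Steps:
-1919/2830 - 1*(-2745)/(-2671) = -1919*1/2830 + 2745*(-1/2671) = -1919/2830 - 2745/2671 = -12893999/7558930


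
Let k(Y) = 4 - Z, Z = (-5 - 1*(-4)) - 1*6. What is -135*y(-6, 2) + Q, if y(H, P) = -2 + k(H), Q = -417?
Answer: -1632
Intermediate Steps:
Z = -7 (Z = (-5 + 4) - 6 = -1 - 6 = -7)
k(Y) = 11 (k(Y) = 4 - 1*(-7) = 4 + 7 = 11)
y(H, P) = 9 (y(H, P) = -2 + 11 = 9)
-135*y(-6, 2) + Q = -135*9 - 417 = -1215 - 417 = -1632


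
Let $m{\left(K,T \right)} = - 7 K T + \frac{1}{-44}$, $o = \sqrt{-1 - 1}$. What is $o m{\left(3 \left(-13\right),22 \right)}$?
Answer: $\frac{264263 i \sqrt{2}}{44} \approx 8493.7 i$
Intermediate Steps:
$o = i \sqrt{2}$ ($o = \sqrt{-2} = i \sqrt{2} \approx 1.4142 i$)
$m{\left(K,T \right)} = - \frac{1}{44} - 7 K T$ ($m{\left(K,T \right)} = - 7 K T - \frac{1}{44} = - \frac{1}{44} - 7 K T$)
$o m{\left(3 \left(-13\right),22 \right)} = i \sqrt{2} \left(- \frac{1}{44} - 7 \cdot 3 \left(-13\right) 22\right) = i \sqrt{2} \left(- \frac{1}{44} - \left(-273\right) 22\right) = i \sqrt{2} \left(- \frac{1}{44} + 6006\right) = i \sqrt{2} \cdot \frac{264263}{44} = \frac{264263 i \sqrt{2}}{44}$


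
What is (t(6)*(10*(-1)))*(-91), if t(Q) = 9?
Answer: 8190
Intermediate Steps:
(t(6)*(10*(-1)))*(-91) = (9*(10*(-1)))*(-91) = (9*(-10))*(-91) = -90*(-91) = 8190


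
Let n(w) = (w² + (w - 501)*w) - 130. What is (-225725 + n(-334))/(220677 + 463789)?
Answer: 164591/684466 ≈ 0.24047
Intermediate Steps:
n(w) = -130 + w² + w*(-501 + w) (n(w) = (w² + (-501 + w)*w) - 130 = (w² + w*(-501 + w)) - 130 = -130 + w² + w*(-501 + w))
(-225725 + n(-334))/(220677 + 463789) = (-225725 + (-130 - 501*(-334) + 2*(-334)²))/(220677 + 463789) = (-225725 + (-130 + 167334 + 2*111556))/684466 = (-225725 + (-130 + 167334 + 223112))*(1/684466) = (-225725 + 390316)*(1/684466) = 164591*(1/684466) = 164591/684466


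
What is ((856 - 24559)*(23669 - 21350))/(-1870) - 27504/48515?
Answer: 106667401635/3628922 ≈ 29394.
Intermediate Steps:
((856 - 24559)*(23669 - 21350))/(-1870) - 27504/48515 = -23703*2319*(-1/1870) - 27504*1/48515 = -54967257*(-1/1870) - 27504/48515 = 54967257/1870 - 27504/48515 = 106667401635/3628922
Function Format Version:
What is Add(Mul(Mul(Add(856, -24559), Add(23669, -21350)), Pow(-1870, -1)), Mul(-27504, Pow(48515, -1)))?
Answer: Rational(106667401635, 3628922) ≈ 29394.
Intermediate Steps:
Add(Mul(Mul(Add(856, -24559), Add(23669, -21350)), Pow(-1870, -1)), Mul(-27504, Pow(48515, -1))) = Add(Mul(Mul(-23703, 2319), Rational(-1, 1870)), Mul(-27504, Rational(1, 48515))) = Add(Mul(-54967257, Rational(-1, 1870)), Rational(-27504, 48515)) = Add(Rational(54967257, 1870), Rational(-27504, 48515)) = Rational(106667401635, 3628922)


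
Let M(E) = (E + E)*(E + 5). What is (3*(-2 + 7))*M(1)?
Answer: 180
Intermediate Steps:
M(E) = 2*E*(5 + E) (M(E) = (2*E)*(5 + E) = 2*E*(5 + E))
(3*(-2 + 7))*M(1) = (3*(-2 + 7))*(2*1*(5 + 1)) = (3*5)*(2*1*6) = 15*12 = 180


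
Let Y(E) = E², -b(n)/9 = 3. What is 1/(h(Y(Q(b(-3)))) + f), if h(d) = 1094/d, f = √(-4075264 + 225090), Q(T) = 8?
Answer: 17504/3942877385 - 1024*I*√3850174/3942877385 ≈ 4.4394e-6 - 0.0005096*I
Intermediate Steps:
b(n) = -27 (b(n) = -9*3 = -27)
f = I*√3850174 (f = √(-3850174) = I*√3850174 ≈ 1962.2*I)
1/(h(Y(Q(b(-3)))) + f) = 1/(1094/(8²) + I*√3850174) = 1/(1094/64 + I*√3850174) = 1/(1094*(1/64) + I*√3850174) = 1/(547/32 + I*√3850174)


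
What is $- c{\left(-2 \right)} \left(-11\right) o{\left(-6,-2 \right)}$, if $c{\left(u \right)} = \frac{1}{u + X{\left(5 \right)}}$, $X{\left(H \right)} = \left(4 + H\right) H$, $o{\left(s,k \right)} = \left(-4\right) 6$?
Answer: $- \frac{264}{43} \approx -6.1395$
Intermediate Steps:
$o{\left(s,k \right)} = -24$
$X{\left(H \right)} = H \left(4 + H\right)$
$c{\left(u \right)} = \frac{1}{45 + u}$ ($c{\left(u \right)} = \frac{1}{u + 5 \left(4 + 5\right)} = \frac{1}{u + 5 \cdot 9} = \frac{1}{u + 45} = \frac{1}{45 + u}$)
$- c{\left(-2 \right)} \left(-11\right) o{\left(-6,-2 \right)} = - \frac{1}{45 - 2} \left(-11\right) \left(-24\right) = - \frac{1}{43} \left(-11\right) \left(-24\right) = - \frac{\left(-11\right) \left(-24\right)}{43} = \left(-1\right) \frac{264}{43} = - \frac{264}{43}$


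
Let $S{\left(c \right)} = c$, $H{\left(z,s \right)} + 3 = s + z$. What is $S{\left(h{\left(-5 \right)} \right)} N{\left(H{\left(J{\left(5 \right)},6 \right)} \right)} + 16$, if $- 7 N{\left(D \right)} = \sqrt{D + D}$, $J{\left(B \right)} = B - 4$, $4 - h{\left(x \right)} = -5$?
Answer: $16 - \frac{18 \sqrt{2}}{7} \approx 12.363$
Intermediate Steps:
$h{\left(x \right)} = 9$ ($h{\left(x \right)} = 4 - -5 = 4 + 5 = 9$)
$J{\left(B \right)} = -4 + B$ ($J{\left(B \right)} = B - 4 = -4 + B$)
$H{\left(z,s \right)} = -3 + s + z$ ($H{\left(z,s \right)} = -3 + \left(s + z\right) = -3 + s + z$)
$N{\left(D \right)} = - \frac{\sqrt{2} \sqrt{D}}{7}$ ($N{\left(D \right)} = - \frac{\sqrt{D + D}}{7} = - \frac{\sqrt{2 D}}{7} = - \frac{\sqrt{2} \sqrt{D}}{7}$)
$S{\left(h{\left(-5 \right)} \right)} N{\left(H{\left(J{\left(5 \right)},6 \right)} \right)} + 16 = 9 \left(- \frac{\sqrt{2} \sqrt{-3 + 6 + \left(-4 + 5\right)}}{7}\right) + 16 = 9 \left(- \frac{\sqrt{2} \sqrt{-3 + 6 + 1}}{7}\right) + 16 = 9 \left(- \frac{\sqrt{2} \sqrt{4}}{7}\right) + 16 = 9 \left(\left(- \frac{1}{7}\right) \sqrt{2} \cdot 2\right) + 16 = 9 \left(- \frac{2 \sqrt{2}}{7}\right) + 16 = - \frac{18 \sqrt{2}}{7} + 16 = 16 - \frac{18 \sqrt{2}}{7}$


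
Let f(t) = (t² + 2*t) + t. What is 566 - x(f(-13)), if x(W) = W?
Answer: 436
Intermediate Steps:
f(t) = t² + 3*t
566 - x(f(-13)) = 566 - (-13)*(3 - 13) = 566 - (-13)*(-10) = 566 - 1*130 = 566 - 130 = 436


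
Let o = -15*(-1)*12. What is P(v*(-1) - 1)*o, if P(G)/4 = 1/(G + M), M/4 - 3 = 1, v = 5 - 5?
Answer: 48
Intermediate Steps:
o = 180 (o = 15*12 = 180)
v = 0
M = 16 (M = 12 + 4*1 = 12 + 4 = 16)
P(G) = 4/(16 + G) (P(G) = 4/(G + 16) = 4/(16 + G))
P(v*(-1) - 1)*o = (4/(16 + (0*(-1) - 1)))*180 = (4/(16 + (0 - 1)))*180 = (4/(16 - 1))*180 = (4/15)*180 = 48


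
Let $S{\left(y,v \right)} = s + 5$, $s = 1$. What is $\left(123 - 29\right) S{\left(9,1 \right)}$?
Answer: $564$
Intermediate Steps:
$S{\left(y,v \right)} = 6$ ($S{\left(y,v \right)} = 1 + 5 = 6$)
$\left(123 - 29\right) S{\left(9,1 \right)} = \left(123 - 29\right) 6 = 94 \cdot 6 = 564$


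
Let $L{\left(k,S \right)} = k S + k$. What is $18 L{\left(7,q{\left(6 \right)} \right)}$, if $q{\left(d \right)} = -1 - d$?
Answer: $-756$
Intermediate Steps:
$L{\left(k,S \right)} = k + S k$ ($L{\left(k,S \right)} = S k + k = k + S k$)
$18 L{\left(7,q{\left(6 \right)} \right)} = 18 \cdot 7 \left(1 - 7\right) = 18 \cdot 7 \left(-6\right) = 18 \left(-42\right) = -756$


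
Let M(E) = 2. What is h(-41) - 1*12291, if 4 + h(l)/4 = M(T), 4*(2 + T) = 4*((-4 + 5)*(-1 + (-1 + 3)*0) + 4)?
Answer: -12299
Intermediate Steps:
T = 1 (T = -2 + (4*((-4 + 5)*(-1 + (-1 + 3)*0) + 4))/4 = -2 + (4*(1*(-1 + 2*0) + 4))/4 = -2 + (4*(1*(-1 + 0) + 4))/4 = -2 + (4*(1*(-1) + 4))/4 = -2 + (4*(-1 + 4))/4 = -2 + (4*3)/4 = -2 + (¼)*12 = -2 + 3 = 1)
h(l) = -8 (h(l) = -16 + 4*2 = -16 + 8 = -8)
h(-41) - 1*12291 = -8 - 1*12291 = -8 - 12291 = -12299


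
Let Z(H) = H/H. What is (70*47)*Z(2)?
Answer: 3290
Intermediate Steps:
Z(H) = 1
(70*47)*Z(2) = (70*47)*1 = 3290*1 = 3290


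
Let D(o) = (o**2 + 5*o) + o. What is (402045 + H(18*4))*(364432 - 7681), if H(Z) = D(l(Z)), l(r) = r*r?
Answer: 9741801340755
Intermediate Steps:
l(r) = r**2
D(o) = o**2 + 6*o
H(Z) = Z**2*(6 + Z**2)
(402045 + H(18*4))*(364432 - 7681) = (402045 + (18*4)**2*(6 + (18*4)**2))*(364432 - 7681) = (402045 + 72**2*(6 + 72**2))*356751 = (402045 + 5184*(6 + 5184))*356751 = (402045 + 5184*5190)*356751 = (402045 + 26904960)*356751 = 27307005*356751 = 9741801340755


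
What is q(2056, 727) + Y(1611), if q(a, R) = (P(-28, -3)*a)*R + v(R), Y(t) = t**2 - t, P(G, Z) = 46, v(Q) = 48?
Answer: 71350510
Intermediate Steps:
q(a, R) = 48 + 46*R*a (q(a, R) = (46*a)*R + 48 = 46*R*a + 48 = 48 + 46*R*a)
q(2056, 727) + Y(1611) = (48 + 46*727*2056) + 1611*(-1 + 1611) = (48 + 68756752) + 1611*1610 = 68756800 + 2593710 = 71350510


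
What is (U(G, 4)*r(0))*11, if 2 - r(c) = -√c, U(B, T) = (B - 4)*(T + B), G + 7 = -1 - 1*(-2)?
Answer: 440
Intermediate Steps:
G = -6 (G = -7 + (-1 - 1*(-2)) = -7 + (-1 + 2) = -7 + 1 = -6)
U(B, T) = (-4 + B)*(B + T)
r(c) = 2 + √c (r(c) = 2 - (-1)*√c = 2 + √c)
(U(G, 4)*r(0))*11 = (((-6)² - 4*(-6) - 4*4 - 6*4)*(2 + √0))*11 = ((36 + 24 - 16 - 24)*(2 + 0))*11 = (20*2)*11 = 40*11 = 440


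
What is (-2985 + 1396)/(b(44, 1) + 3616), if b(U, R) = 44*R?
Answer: -1589/3660 ≈ -0.43415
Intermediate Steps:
(-2985 + 1396)/(b(44, 1) + 3616) = (-2985 + 1396)/(44*1 + 3616) = -1589/(44 + 3616) = -1589/3660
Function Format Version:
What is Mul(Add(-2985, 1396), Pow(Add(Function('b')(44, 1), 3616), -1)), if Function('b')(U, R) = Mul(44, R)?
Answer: Rational(-1589, 3660) ≈ -0.43415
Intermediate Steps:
Mul(Add(-2985, 1396), Pow(Add(Function('b')(44, 1), 3616), -1)) = Mul(Add(-2985, 1396), Pow(Add(Mul(44, 1), 3616), -1)) = Mul(-1589, Pow(Add(44, 3616), -1)) = Mul(-1589, Pow(3660, -1)) = Mul(-1589, Rational(1, 3660)) = Rational(-1589, 3660)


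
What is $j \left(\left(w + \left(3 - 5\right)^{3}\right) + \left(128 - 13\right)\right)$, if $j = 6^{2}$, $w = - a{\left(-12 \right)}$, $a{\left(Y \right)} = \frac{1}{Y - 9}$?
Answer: $\frac{26976}{7} \approx 3853.7$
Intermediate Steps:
$a{\left(Y \right)} = \frac{1}{-9 + Y}$
$w = \frac{1}{21}$ ($w = - \frac{1}{-9 - 12} = - \frac{1}{-21} = \left(-1\right) \left(- \frac{1}{21}\right) = \frac{1}{21} \approx 0.047619$)
$j = 36$
$j \left(\left(w + \left(3 - 5\right)^{3}\right) + \left(128 - 13\right)\right) = 36 \left(\left(\frac{1}{21} + \left(3 - 5\right)^{3}\right) + \left(128 - 13\right)\right) = 36 \left(\left(\frac{1}{21} + \left(3 - 5\right)^{3}\right) + 115\right) = 36 \left(\left(\frac{1}{21} + \left(-2\right)^{3}\right) + 115\right) = 36 \left(\left(\frac{1}{21} - 8\right) + 115\right) = 36 \left(- \frac{167}{21} + 115\right) = 36 \cdot \frac{2248}{21} = \frac{26976}{7}$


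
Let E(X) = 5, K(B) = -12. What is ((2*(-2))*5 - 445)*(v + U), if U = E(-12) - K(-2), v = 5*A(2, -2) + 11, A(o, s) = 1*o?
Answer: -17670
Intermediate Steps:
A(o, s) = o
v = 21 (v = 5*2 + 11 = 10 + 11 = 21)
U = 17 (U = 5 - 1*(-12) = 5 + 12 = 17)
((2*(-2))*5 - 445)*(v + U) = ((2*(-2))*5 - 445)*(21 + 17) = (-4*5 - 445)*38 = (-20 - 445)*38 = -465*38 = -17670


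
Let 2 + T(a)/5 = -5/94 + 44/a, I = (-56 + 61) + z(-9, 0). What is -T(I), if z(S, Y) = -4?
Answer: -19715/94 ≈ -209.73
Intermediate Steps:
I = 1 (I = (-56 + 61) - 4 = 5 - 4 = 1)
T(a) = -965/94 + 220/a (T(a) = -10 + 5*(-5/94 + 44/a) = -10 + (-25/94 + 220/a) = -965/94 + 220/a)
-T(I) = -(-965/94 + 220/1) = -(-965/94 + 220*1) = -(-965/94 + 220) = -1*19715/94 = -19715/94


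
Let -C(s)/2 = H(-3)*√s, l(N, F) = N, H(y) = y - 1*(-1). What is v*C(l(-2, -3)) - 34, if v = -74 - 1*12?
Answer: -34 - 344*I*√2 ≈ -34.0 - 486.49*I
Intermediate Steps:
H(y) = 1 + y (H(y) = y + 1 = 1 + y)
v = -86 (v = -74 - 12 = -86)
C(s) = 4*√s (C(s) = -2*(1 - 3)*√s = -(-4)*√s = 4*√s)
v*C(l(-2, -3)) - 34 = -344*√(-2) - 34 = -344*I*√2 - 34 = -34 - 344*I*√2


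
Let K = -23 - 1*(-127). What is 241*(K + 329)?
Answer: 104353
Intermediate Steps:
K = 104 (K = -23 + 127 = 104)
241*(K + 329) = 241*(104 + 329) = 241*433 = 104353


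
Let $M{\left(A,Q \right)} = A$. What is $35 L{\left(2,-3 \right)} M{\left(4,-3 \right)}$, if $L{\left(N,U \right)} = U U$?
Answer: $1260$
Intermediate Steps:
$L{\left(N,U \right)} = U^{2}$
$35 L{\left(2,-3 \right)} M{\left(4,-3 \right)} = 35 \left(-3\right)^{2} \cdot 4 = 35 \cdot 9 \cdot 4 = 315 \cdot 4 = 1260$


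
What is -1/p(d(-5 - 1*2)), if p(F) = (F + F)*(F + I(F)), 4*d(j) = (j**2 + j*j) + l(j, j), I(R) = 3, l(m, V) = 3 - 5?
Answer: -1/1296 ≈ -0.00077160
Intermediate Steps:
l(m, V) = -2
d(j) = -1/2 + j**2/2 (d(j) = ((j**2 + j*j) - 2)/4 = ((j**2 + j**2) - 2)/4 = (2*j**2 - 2)/4 = (-2 + 2*j**2)/4 = -1/2 + j**2/2)
p(F) = 2*F*(3 + F) (p(F) = (F + F)*(F + 3) = (2*F)*(3 + F) = 2*F*(3 + F))
-1/p(d(-5 - 1*2)) = -1/(2*(-1/2 + (-5 - 1*2)**2/2)*(3 + (-1/2 + (-5 - 1*2)**2/2))) = -1/(2*(-1/2 + (-5 - 2)**2/2)*(3 + (-1/2 + (-5 - 2)**2/2))) = -1/(2*(-1/2 + (1/2)*(-7)**2)*(3 + (-1/2 + (1/2)*(-7)**2))) = -1/(2*(-1/2 + (1/2)*49)*(3 + (-1/2 + (1/2)*49))) = -1/(2*(-1/2 + 49/2)*(3 + (-1/2 + 49/2))) = -1/(2*24*(3 + 24)) = -1/(2*24*27) = -1/1296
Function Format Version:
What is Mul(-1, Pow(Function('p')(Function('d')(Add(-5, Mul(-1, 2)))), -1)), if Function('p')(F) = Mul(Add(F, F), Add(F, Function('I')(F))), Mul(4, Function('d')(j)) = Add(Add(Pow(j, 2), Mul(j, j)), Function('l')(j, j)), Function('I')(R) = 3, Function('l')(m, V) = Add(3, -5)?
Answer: Rational(-1, 1296) ≈ -0.00077160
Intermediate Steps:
Function('l')(m, V) = -2
Function('d')(j) = Add(Rational(-1, 2), Mul(Rational(1, 2), Pow(j, 2))) (Function('d')(j) = Mul(Rational(1, 4), Add(Add(Pow(j, 2), Mul(j, j)), -2)) = Mul(Rational(1, 4), Add(Add(Pow(j, 2), Pow(j, 2)), -2)) = Mul(Rational(1, 4), Add(Mul(2, Pow(j, 2)), -2)) = Mul(Rational(1, 4), Add(-2, Mul(2, Pow(j, 2)))) = Add(Rational(-1, 2), Mul(Rational(1, 2), Pow(j, 2))))
Function('p')(F) = Mul(2, F, Add(3, F)) (Function('p')(F) = Mul(Add(F, F), Add(F, 3)) = Mul(Mul(2, F), Add(3, F)) = Mul(2, F, Add(3, F)))
Mul(-1, Pow(Function('p')(Function('d')(Add(-5, Mul(-1, 2)))), -1)) = Mul(-1, Pow(Mul(2, Add(Rational(-1, 2), Mul(Rational(1, 2), Pow(Add(-5, Mul(-1, 2)), 2))), Add(3, Add(Rational(-1, 2), Mul(Rational(1, 2), Pow(Add(-5, Mul(-1, 2)), 2))))), -1)) = Mul(-1, Pow(Mul(2, Add(Rational(-1, 2), Mul(Rational(1, 2), Pow(Add(-5, -2), 2))), Add(3, Add(Rational(-1, 2), Mul(Rational(1, 2), Pow(Add(-5, -2), 2))))), -1)) = Mul(-1, Pow(Mul(2, Add(Rational(-1, 2), Mul(Rational(1, 2), Pow(-7, 2))), Add(3, Add(Rational(-1, 2), Mul(Rational(1, 2), Pow(-7, 2))))), -1)) = Mul(-1, Pow(Mul(2, Add(Rational(-1, 2), Mul(Rational(1, 2), 49)), Add(3, Add(Rational(-1, 2), Mul(Rational(1, 2), 49)))), -1)) = Mul(-1, Pow(Mul(2, Add(Rational(-1, 2), Rational(49, 2)), Add(3, Add(Rational(-1, 2), Rational(49, 2)))), -1)) = Mul(-1, Pow(Mul(2, 24, Add(3, 24)), -1)) = Mul(-1, Pow(Mul(2, 24, 27), -1)) = Mul(-1, Pow(1296, -1)) = Mul(-1, Rational(1, 1296)) = Rational(-1, 1296)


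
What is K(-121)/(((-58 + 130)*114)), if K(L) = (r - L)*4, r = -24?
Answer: 97/2052 ≈ 0.047271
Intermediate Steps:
K(L) = -96 - 4*L (K(L) = (-24 - L)*4 = -96 - 4*L)
K(-121)/(((-58 + 130)*114)) = (-96 - 4*(-121))/(((-58 + 130)*114)) = (-96 + 484)/((72*114)) = 388/8208 = 388*(1/8208) = 97/2052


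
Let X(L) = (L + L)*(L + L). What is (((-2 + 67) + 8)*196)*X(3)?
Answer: 515088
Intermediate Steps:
X(L) = 4*L² (X(L) = (2*L)*(2*L) = 4*L²)
(((-2 + 67) + 8)*196)*X(3) = (((-2 + 67) + 8)*196)*(4*3²) = ((65 + 8)*196)*(4*9) = (73*196)*36 = 14308*36 = 515088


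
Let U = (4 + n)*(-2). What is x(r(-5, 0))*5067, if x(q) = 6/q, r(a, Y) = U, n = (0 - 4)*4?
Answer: 5067/4 ≈ 1266.8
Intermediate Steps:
n = -16 (n = -4*4 = -16)
U = 24 (U = (4 - 16)*(-2) = -12*(-2) = 24)
r(a, Y) = 24
x(r(-5, 0))*5067 = (6/24)*5067 = (6*(1/24))*5067 = (¼)*5067 = 5067/4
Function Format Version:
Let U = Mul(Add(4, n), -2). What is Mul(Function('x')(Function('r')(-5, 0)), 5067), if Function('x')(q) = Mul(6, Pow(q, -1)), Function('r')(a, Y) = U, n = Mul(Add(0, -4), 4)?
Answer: Rational(5067, 4) ≈ 1266.8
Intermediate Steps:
n = -16 (n = Mul(-4, 4) = -16)
U = 24 (U = Mul(Add(4, -16), -2) = Mul(-12, -2) = 24)
Function('r')(a, Y) = 24
Mul(Function('x')(Function('r')(-5, 0)), 5067) = Mul(Mul(6, Pow(24, -1)), 5067) = Mul(Mul(6, Rational(1, 24)), 5067) = Mul(Rational(1, 4), 5067) = Rational(5067, 4)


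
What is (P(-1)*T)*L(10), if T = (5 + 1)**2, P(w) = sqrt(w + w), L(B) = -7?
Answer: -252*I*sqrt(2) ≈ -356.38*I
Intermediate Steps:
P(w) = sqrt(2)*sqrt(w) (P(w) = sqrt(2*w) = sqrt(2)*sqrt(w))
T = 36 (T = 6**2 = 36)
(P(-1)*T)*L(10) = ((sqrt(2)*sqrt(-1))*36)*(-7) = ((sqrt(2)*I)*36)*(-7) = ((I*sqrt(2))*36)*(-7) = (36*I*sqrt(2))*(-7) = -252*I*sqrt(2)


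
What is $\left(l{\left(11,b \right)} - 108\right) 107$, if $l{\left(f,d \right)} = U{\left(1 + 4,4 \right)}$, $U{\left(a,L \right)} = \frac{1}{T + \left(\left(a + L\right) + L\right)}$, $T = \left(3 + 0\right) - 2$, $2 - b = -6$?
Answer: $- \frac{161677}{14} \approx -11548.0$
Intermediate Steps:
$b = 8$ ($b = 2 - -6 = 2 + 6 = 8$)
$T = 1$ ($T = 3 - 2 = 1$)
$U{\left(a,L \right)} = \frac{1}{1 + a + 2 L}$ ($U{\left(a,L \right)} = \frac{1}{1 + \left(\left(a + L\right) + L\right)} = \frac{1}{1 + \left(\left(L + a\right) + L\right)} = \frac{1}{1 + \left(a + 2 L\right)} = \frac{1}{1 + a + 2 L}$)
$l{\left(f,d \right)} = \frac{1}{14}$ ($l{\left(f,d \right)} = \frac{1}{1 + \left(1 + 4\right) + 2 \cdot 4} = \frac{1}{1 + 5 + 8} = \frac{1}{14}$)
$\left(l{\left(11,b \right)} - 108\right) 107 = \left(\frac{1}{14} - 108\right) 107 = \left(- \frac{1511}{14}\right) 107 = - \frac{161677}{14}$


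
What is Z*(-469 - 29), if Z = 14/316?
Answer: -1743/79 ≈ -22.063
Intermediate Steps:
Z = 7/158 (Z = 14*(1/316) = 7/158 ≈ 0.044304)
Z*(-469 - 29) = 7*(-469 - 29)/158 = (7/158)*(-498) = -1743/79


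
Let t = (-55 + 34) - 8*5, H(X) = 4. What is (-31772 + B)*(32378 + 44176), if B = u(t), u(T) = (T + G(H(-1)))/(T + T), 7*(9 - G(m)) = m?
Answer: -1038566778840/427 ≈ -2.4322e+9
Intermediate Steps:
t = -61 (t = -21 - 40 = -61)
G(m) = 9 - m/7
u(T) = (59/7 + T)/(2*T) (u(T) = (T + (9 - ⅐*4))/(T + T) = (T + (9 - 4/7))/((2*T)) = (T + 59/7)*(1/(2*T)) = (59/7 + T)*(1/(2*T)) = (59/7 + T)/(2*T))
B = 184/427 (B = (1/14)*(59 + 7*(-61))/(-61) = (1/14)*(-1/61)*(59 - 427) = (1/14)*(-1/61)*(-368) = 184/427 ≈ 0.43091)
(-31772 + B)*(32378 + 44176) = (-31772 + 184/427)*(32378 + 44176) = -13566460/427*76554 = -1038566778840/427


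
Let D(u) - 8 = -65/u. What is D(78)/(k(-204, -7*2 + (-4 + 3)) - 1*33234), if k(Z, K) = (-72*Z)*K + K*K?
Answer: -43/1519974 ≈ -2.8290e-5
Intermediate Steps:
D(u) = 8 - 65/u
k(Z, K) = K**2 - 72*K*Z (k(Z, K) = -72*K*Z + K**2 = K**2 - 72*K*Z)
D(78)/(k(-204, -7*2 + (-4 + 3)) - 1*33234) = (8 - 65/78)/((-7*2 + (-4 + 3))*((-7*2 + (-4 + 3)) - 72*(-204)) - 1*33234) = (8 - 65*1/78)/((-14 - 1)*((-14 - 1) + 14688) - 33234) = (8 - 5/6)/(-15*(-15 + 14688) - 33234) = 43/(6*(-15*14673 - 33234)) = 43/(6*(-220095 - 33234)) = (43/6)/(-253329) = (43/6)*(-1/253329) = -43/1519974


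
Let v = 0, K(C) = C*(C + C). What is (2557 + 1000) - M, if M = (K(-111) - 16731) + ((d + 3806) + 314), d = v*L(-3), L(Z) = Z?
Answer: -8474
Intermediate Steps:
K(C) = 2*C² (K(C) = C*(2*C) = 2*C²)
d = 0 (d = 0*(-3) = 0)
M = 12031 (M = (2*(-111)² - 16731) + ((0 + 3806) + 314) = (2*12321 - 16731) + (3806 + 314) = (24642 - 16731) + 4120 = 7911 + 4120 = 12031)
(2557 + 1000) - M = (2557 + 1000) - 1*12031 = 3557 - 12031 = -8474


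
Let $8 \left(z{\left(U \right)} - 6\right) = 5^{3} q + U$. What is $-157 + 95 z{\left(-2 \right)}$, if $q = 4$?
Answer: $\frac{25307}{4} \approx 6326.8$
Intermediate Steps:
$z{\left(U \right)} = \frac{137}{2} + \frac{U}{8}$ ($z{\left(U \right)} = 6 + \frac{5^{3} \cdot 4 + U}{8} = 6 + \frac{125 \cdot 4 + U}{8} = 6 + \frac{500 + U}{8} = 6 + \left(\frac{125}{2} + \frac{U}{8}\right) = \frac{137}{2} + \frac{U}{8}$)
$-157 + 95 z{\left(-2 \right)} = -157 + 95 \left(\frac{137}{2} + \frac{1}{8} \left(-2\right)\right) = -157 + 95 \left(\frac{137}{2} - \frac{1}{4}\right) = -157 + 95 \cdot \frac{273}{4} = -157 + \frac{25935}{4} = \frac{25307}{4}$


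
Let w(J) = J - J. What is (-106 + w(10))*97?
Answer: -10282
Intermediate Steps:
w(J) = 0
(-106 + w(10))*97 = (-106 + 0)*97 = -106*97 = -10282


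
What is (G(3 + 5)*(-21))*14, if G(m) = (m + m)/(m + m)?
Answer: -294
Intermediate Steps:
G(m) = 1 (G(m) = (2*m)/((2*m)) = (2*m)*(1/(2*m)) = 1)
(G(3 + 5)*(-21))*14 = (1*(-21))*14 = -21*14 = -294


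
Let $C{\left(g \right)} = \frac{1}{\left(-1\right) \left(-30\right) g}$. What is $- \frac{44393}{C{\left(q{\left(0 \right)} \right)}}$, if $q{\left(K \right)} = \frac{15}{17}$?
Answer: $- \frac{19976850}{17} \approx -1.1751 \cdot 10^{6}$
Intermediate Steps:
$q{\left(K \right)} = \frac{15}{17}$ ($q{\left(K \right)} = 15 \cdot \frac{1}{17} = \frac{15}{17}$)
$C{\left(g \right)} = \frac{1}{30 g}$
$- \frac{44393}{C{\left(q{\left(0 \right)} \right)}} = - \frac{44393}{\frac{1}{30} \frac{1}{\frac{15}{17}}} = - \frac{44393}{\frac{1}{30} \cdot \frac{17}{15}} = - \frac{44393}{\frac{17}{450}} = \left(-44393\right) \frac{450}{17} = - \frac{19976850}{17}$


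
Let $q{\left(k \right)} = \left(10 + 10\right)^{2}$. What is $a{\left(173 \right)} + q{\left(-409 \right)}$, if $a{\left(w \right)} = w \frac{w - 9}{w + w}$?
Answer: $482$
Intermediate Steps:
$q{\left(k \right)} = 400$ ($q{\left(k \right)} = 20^{2} = 400$)
$a{\left(w \right)} = - \frac{9}{2} + \frac{w}{2}$ ($a{\left(w \right)} = w \frac{-9 + w}{2 w} = - \frac{9}{2} + \frac{w}{2}$)
$a{\left(173 \right)} + q{\left(-409 \right)} = \left(- \frac{9}{2} + \frac{1}{2} \cdot 173\right) + 400 = \left(- \frac{9}{2} + \frac{173}{2}\right) + 400 = 82 + 400 = 482$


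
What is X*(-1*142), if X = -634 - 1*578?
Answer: 172104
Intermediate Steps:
X = -1212 (X = -634 - 578 = -1212)
X*(-1*142) = -(-1212)*142 = -1212*(-142) = 172104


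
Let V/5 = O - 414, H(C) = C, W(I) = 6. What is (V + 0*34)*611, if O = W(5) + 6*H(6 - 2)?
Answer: -1173120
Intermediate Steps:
O = 30 (O = 6 + 6*(6 - 2) = 6 + 6*4 = 6 + 24 = 30)
V = -1920 (V = 5*(30 - 414) = 5*(-384) = -1920)
(V + 0*34)*611 = (-1920 + 0*34)*611 = (-1920 + 0)*611 = -1920*611 = -1173120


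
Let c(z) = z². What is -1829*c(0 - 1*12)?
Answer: -263376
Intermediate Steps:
-1829*c(0 - 1*12) = -1829*(0 - 1*12)² = -1829*(0 - 12)² = -1829*(-12)² = -1829*144 = -263376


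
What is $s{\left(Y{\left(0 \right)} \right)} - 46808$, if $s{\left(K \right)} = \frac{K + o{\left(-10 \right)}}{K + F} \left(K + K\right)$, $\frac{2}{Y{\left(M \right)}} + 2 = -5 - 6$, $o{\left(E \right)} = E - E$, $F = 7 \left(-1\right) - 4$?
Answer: $- \frac{88233088}{1885} \approx -46808.0$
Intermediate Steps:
$F = -11$ ($F = -7 - 4 = -11$)
$o{\left(E \right)} = 0$
$Y{\left(M \right)} = - \frac{2}{13}$ ($Y{\left(M \right)} = \frac{2}{-2 - 11} = \frac{2}{-13} = 2 \left(- \frac{1}{13}\right) = - \frac{2}{13}$)
$s{\left(K \right)} = \frac{2 K^{2}}{-11 + K}$ ($s{\left(K \right)} = \frac{K + 0}{K - 11} \left(K + K\right) = \frac{K}{-11 + K} 2 K = \frac{2 K^{2}}{-11 + K}$)
$s{\left(Y{\left(0 \right)} \right)} - 46808 = \frac{2 \left(- \frac{2}{13}\right)^{2}}{-11 - \frac{2}{13}} - 46808 = 2 \cdot \frac{4}{169} \frac{1}{- \frac{145}{13}} - 46808 = 2 \cdot \frac{4}{169} \left(- \frac{13}{145}\right) - 46808 = - \frac{8}{1885} - 46808 = - \frac{88233088}{1885}$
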